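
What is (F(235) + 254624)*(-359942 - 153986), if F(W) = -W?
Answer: -130737629992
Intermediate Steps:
(F(235) + 254624)*(-359942 - 153986) = (-1*235 + 254624)*(-359942 - 153986) = (-235 + 254624)*(-513928) = 254389*(-513928) = -130737629992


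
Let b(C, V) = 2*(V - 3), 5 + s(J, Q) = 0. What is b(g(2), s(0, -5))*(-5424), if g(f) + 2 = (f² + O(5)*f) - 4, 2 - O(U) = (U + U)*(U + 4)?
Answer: 86784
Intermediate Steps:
O(U) = 2 - 2*U*(4 + U) (O(U) = 2 - (U + U)*(U + 4) = 2 - 2*U*(4 + U))
s(J, Q) = -5 (s(J, Q) = -5 + 0 = -5)
g(f) = -6 + f² - 88*f (g(f) = -2 + ((f² + (2 - 8*5 - 2*5²)*f) - 4) = -2 + ((f² + (2 - 40 - 2*25)*f) - 4) = -2 + ((f² + (2 - 40 - 50)*f) - 4) = -2 + ((f² - 88*f) - 4) = -2 + (-4 + f² - 88*f) = -6 + f² - 88*f)
b(C, V) = -6 + 2*V (b(C, V) = 2*(-3 + V) = -6 + 2*V)
b(g(2), s(0, -5))*(-5424) = (-6 + 2*(-5))*(-5424) = (-6 - 10)*(-5424) = -16*(-5424) = 86784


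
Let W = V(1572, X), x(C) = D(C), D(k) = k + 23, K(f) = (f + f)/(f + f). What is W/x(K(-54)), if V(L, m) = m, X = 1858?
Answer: 929/12 ≈ 77.417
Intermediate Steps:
K(f) = 1 (K(f) = (2*f)/((2*f)) = (2*f)*(1/(2*f)) = 1)
D(k) = 23 + k
x(C) = 23 + C
W = 1858
W/x(K(-54)) = 1858/(23 + 1) = 1858/24 = 1858*(1/24) = 929/12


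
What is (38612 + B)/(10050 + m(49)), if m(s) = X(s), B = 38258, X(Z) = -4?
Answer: 38435/5023 ≈ 7.6518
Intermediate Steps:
m(s) = -4
(38612 + B)/(10050 + m(49)) = (38612 + 38258)/(10050 - 4) = 76870/10046 = 76870*(1/10046) = 38435/5023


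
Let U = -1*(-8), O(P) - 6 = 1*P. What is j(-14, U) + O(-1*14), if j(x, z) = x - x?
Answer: -8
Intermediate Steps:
O(P) = 6 + P (O(P) = 6 + 1*P = 6 + P)
U = 8
j(x, z) = 0
j(-14, U) + O(-1*14) = 0 + (6 - 1*14) = 0 + (6 - 14) = 0 - 8 = -8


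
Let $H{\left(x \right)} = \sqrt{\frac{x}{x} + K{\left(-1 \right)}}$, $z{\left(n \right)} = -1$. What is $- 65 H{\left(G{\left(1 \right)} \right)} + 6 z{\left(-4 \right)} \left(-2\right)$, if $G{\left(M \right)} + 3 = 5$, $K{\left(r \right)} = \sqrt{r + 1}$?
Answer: $-53$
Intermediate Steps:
$K{\left(r \right)} = \sqrt{1 + r}$
$G{\left(M \right)} = 2$ ($G{\left(M \right)} = -3 + 5 = 2$)
$H{\left(x \right)} = 1$ ($H{\left(x \right)} = \sqrt{\frac{x}{x} + \sqrt{1 - 1}} = \sqrt{1 + \sqrt{0}} = \sqrt{1 + 0} = \sqrt{1} = 1$)
$- 65 H{\left(G{\left(1 \right)} \right)} + 6 z{\left(-4 \right)} \left(-2\right) = \left(-65\right) 1 + 6 \left(-1\right) \left(-2\right) = -65 - -12 = -65 + 12 = -53$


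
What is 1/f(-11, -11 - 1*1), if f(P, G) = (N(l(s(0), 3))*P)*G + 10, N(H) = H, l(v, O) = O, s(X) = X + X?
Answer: 1/406 ≈ 0.0024631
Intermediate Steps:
s(X) = 2*X
f(P, G) = 10 + 3*G*P (f(P, G) = (3*P)*G + 10 = 3*G*P + 10 = 10 + 3*G*P)
1/f(-11, -11 - 1*1) = 1/(10 + 3*(-11 - 1*1)*(-11)) = 1/(10 + 3*(-11 - 1)*(-11)) = 1/(10 + 3*(-12)*(-11)) = 1/(10 + 396) = 1/406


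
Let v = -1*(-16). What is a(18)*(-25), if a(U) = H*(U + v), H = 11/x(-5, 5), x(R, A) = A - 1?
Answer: -4675/2 ≈ -2337.5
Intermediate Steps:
v = 16
x(R, A) = -1 + A
H = 11/4 (H = 11/(-1 + 5) = 11/4 ≈ 2.7500)
a(U) = 44 + 11*U/4 (a(U) = 11*(U + 16)/4 = 11*(16 + U)/4 = 44 + 11*U/4)
a(18)*(-25) = (44 + (11/4)*18)*(-25) = (44 + 99/2)*(-25) = (187/2)*(-25) = -4675/2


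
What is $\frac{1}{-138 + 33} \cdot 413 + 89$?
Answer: $\frac{1276}{15} \approx 85.067$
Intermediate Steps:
$\frac{1}{-138 + 33} \cdot 413 + 89 = \frac{1}{-105} \cdot 413 + 89 = \left(- \frac{1}{105}\right) 413 + 89 = - \frac{59}{15} + 89 = \frac{1276}{15}$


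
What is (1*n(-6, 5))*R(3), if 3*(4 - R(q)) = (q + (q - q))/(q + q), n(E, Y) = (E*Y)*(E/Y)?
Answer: 138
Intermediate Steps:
n(E, Y) = E**2
R(q) = 23/6 (R(q) = 4 - (q + (q - q))/(3*(q + q)) = 4 - (q + 0)/(3*(2*q)) = 4 - q*1/(2*q)/3 = 4 - 1/3*1/2 = 4 - 1/6 = 23/6)
(1*n(-6, 5))*R(3) = (1*(-6)**2)*(23/6) = (1*36)*(23/6) = 36*(23/6) = 138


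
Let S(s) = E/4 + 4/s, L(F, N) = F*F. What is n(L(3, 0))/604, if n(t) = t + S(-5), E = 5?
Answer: 189/12080 ≈ 0.015646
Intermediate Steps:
L(F, N) = F²
S(s) = 5/4 + 4/s
n(t) = 9/20 + t (n(t) = t + (5/4 + 4/(-5)) = t + (5/4 + 4*(-⅕)) = t + (5/4 - ⅘) = t + 9/20 = 9/20 + t)
n(L(3, 0))/604 = (9/20 + 3²)/604 = (9/20 + 9)*(1/604) = (189/20)*(1/604) = 189/12080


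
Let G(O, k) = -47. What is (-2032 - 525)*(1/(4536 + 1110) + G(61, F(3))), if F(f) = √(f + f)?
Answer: 678528077/5646 ≈ 1.2018e+5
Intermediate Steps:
F(f) = √2*√f (F(f) = √(2*f) = √2*√f)
(-2032 - 525)*(1/(4536 + 1110) + G(61, F(3))) = (-2032 - 525)*(1/(4536 + 1110) - 47) = -2557*(1/5646 - 47) = -2557*(-265361/5646) = 678528077/5646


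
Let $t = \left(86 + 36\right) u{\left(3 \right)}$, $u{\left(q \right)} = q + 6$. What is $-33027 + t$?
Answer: $-31929$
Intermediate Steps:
$u{\left(q \right)} = 6 + q$
$t = 1098$ ($t = \left(86 + 36\right) \left(6 + 3\right) = 122 \cdot 9 = 1098$)
$-33027 + t = -33027 + 1098 = -31929$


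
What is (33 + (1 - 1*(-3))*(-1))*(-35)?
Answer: -1015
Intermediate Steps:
(33 + (1 - 1*(-3))*(-1))*(-35) = (33 + (1 + 3)*(-1))*(-35) = (33 + 4*(-1))*(-35) = (33 - 4)*(-35) = 29*(-35) = -1015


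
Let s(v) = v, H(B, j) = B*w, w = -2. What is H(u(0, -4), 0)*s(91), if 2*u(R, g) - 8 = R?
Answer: -728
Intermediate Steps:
u(R, g) = 4 + R/2
H(B, j) = -2*B (H(B, j) = B*(-2) = -2*B)
H(u(0, -4), 0)*s(91) = -2*(4 + (½)*0)*91 = -2*(4 + 0)*91 = -2*4*91 = -8*91 = -728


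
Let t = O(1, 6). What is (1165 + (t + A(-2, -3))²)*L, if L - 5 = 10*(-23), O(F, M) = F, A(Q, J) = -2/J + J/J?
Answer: -263725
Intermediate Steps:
A(Q, J) = 1 - 2/J (A(Q, J) = -2/J + 1 = 1 - 2/J)
t = 1
L = -225 (L = 5 + 10*(-23) = 5 - 230 = -225)
(1165 + (t + A(-2, -3))²)*L = (1165 + (1 + (-2 - 3)/(-3))²)*(-225) = (1165 + (1 - ⅓*(-5))²)*(-225) = (1165 + (1 + 5/3)²)*(-225) = (1165 + (8/3)²)*(-225) = (1165 + 64/9)*(-225) = (10549/9)*(-225) = -263725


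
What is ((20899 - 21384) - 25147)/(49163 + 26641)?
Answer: -2136/6317 ≈ -0.33814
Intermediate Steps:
((20899 - 21384) - 25147)/(49163 + 26641) = (-485 - 25147)/75804 = -25632*1/75804 = -2136/6317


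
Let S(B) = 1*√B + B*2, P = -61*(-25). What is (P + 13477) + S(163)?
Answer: 15328 + √163 ≈ 15341.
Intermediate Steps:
P = 1525
S(B) = √B + 2*B
(P + 13477) + S(163) = (1525 + 13477) + (√163 + 2*163) = 15002 + (√163 + 326) = 15002 + (326 + √163) = 15328 + √163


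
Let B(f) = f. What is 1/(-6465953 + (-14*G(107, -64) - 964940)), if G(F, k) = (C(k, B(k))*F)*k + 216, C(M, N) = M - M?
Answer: -1/7433917 ≈ -1.3452e-7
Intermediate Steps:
C(M, N) = 0
G(F, k) = 216 (G(F, k) = (0*F)*k + 216 = 0*k + 216 = 0 + 216 = 216)
1/(-6465953 + (-14*G(107, -64) - 964940)) = 1/(-6465953 + (-14*216 - 964940)) = 1/(-6465953 + (-3024 - 964940)) = 1/(-6465953 - 967964) = 1/(-7433917) = -1/7433917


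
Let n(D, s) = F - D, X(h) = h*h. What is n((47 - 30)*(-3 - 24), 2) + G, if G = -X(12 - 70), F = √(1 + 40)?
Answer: -2905 + √41 ≈ -2898.6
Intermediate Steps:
F = √41 ≈ 6.4031
X(h) = h²
G = -3364 (G = -(12 - 70)² = -1*(-58)² = -1*3364 = -3364)
n(D, s) = √41 - D
n((47 - 30)*(-3 - 24), 2) + G = (√41 - (47 - 30)*(-3 - 24)) - 3364 = (√41 - 17*(-27)) - 3364 = (√41 - 1*(-459)) - 3364 = (√41 + 459) - 3364 = (459 + √41) - 3364 = -2905 + √41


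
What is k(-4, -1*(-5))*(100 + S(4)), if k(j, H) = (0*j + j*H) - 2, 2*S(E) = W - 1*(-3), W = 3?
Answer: -2266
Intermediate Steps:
S(E) = 3 (S(E) = (3 - 1*(-3))/2 = (3 + 3)/2 = (½)*6 = 3)
k(j, H) = -2 + H*j (k(j, H) = (0 + H*j) - 2 = H*j - 2 = -2 + H*j)
k(-4, -1*(-5))*(100 + S(4)) = (-2 - 1*(-5)*(-4))*(100 + 3) = (-2 + 5*(-4))*103 = (-2 - 20)*103 = -22*103 = -2266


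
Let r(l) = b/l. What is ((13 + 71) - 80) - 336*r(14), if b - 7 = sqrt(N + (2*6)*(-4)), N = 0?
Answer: -164 - 96*I*sqrt(3) ≈ -164.0 - 166.28*I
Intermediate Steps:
b = 7 + 4*I*sqrt(3) (b = 7 + sqrt(0 + (2*6)*(-4)) = 7 + sqrt(0 + 12*(-4)) = 7 + sqrt(0 - 48) = 7 + sqrt(-48) = 7 + 4*I*sqrt(3) ≈ 7.0 + 6.9282*I)
r(l) = (7 + 4*I*sqrt(3))/l
((13 + 71) - 80) - 336*r(14) = ((13 + 71) - 80) - 336*(7 + 4*I*sqrt(3))/14 = (84 - 80) - 24*(7 + 4*I*sqrt(3)) = 4 - 336*(1/2 + 2*I*sqrt(3)/7) = 4 + (-168 - 96*I*sqrt(3)) = -164 - 96*I*sqrt(3)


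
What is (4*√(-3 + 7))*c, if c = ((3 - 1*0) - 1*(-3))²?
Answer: 288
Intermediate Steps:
c = 36 (c = ((3 + 0) + 3)² = (3 + 3)² = 6² = 36)
(4*√(-3 + 7))*c = (4*√(-3 + 7))*36 = (4*√4)*36 = (4*2)*36 = 8*36 = 288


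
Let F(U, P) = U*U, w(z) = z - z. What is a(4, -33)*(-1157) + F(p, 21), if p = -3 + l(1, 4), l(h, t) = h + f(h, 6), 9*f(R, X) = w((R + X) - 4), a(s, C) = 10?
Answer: -11566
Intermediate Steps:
w(z) = 0
f(R, X) = 0 (f(R, X) = (⅑)*0 = 0)
l(h, t) = h (l(h, t) = h + 0 = h)
p = -2 (p = -3 + 1 = -2)
F(U, P) = U²
a(4, -33)*(-1157) + F(p, 21) = 10*(-1157) + (-2)² = -11570 + 4 = -11566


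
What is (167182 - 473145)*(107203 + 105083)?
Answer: -64951661418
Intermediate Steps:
(167182 - 473145)*(107203 + 105083) = -305963*212286 = -64951661418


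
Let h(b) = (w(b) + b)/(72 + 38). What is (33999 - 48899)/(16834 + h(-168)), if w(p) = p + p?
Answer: -409750/462809 ≈ -0.88535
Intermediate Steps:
w(p) = 2*p
h(b) = 3*b/110 (h(b) = (2*b + b)/(72 + 38) = (3*b)/110 = (3*b)*(1/110) = 3*b/110)
(33999 - 48899)/(16834 + h(-168)) = (33999 - 48899)/(16834 + (3/110)*(-168)) = -14900/(16834 - 252/55) = -14900/925618/55 = -14900*55/925618 = -409750/462809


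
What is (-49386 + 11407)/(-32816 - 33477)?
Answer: 37979/66293 ≈ 0.57290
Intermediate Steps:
(-49386 + 11407)/(-32816 - 33477) = -37979/(-66293) = -37979*(-1/66293) = 37979/66293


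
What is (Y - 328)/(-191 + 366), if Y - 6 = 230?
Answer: -92/175 ≈ -0.52571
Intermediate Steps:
Y = 236 (Y = 6 + 230 = 236)
(Y - 328)/(-191 + 366) = (236 - 328)/(-191 + 366) = -92/175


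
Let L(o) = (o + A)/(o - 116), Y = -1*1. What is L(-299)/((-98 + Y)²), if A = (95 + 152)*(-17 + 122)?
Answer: -25636/4067415 ≈ -0.0063028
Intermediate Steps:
Y = -1
A = 25935 (A = 247*105 = 25935)
L(o) = (25935 + o)/(-116 + o) (L(o) = (o + 25935)/(o - 116) = (25935 + o)/(-116 + o))
L(-299)/((-98 + Y)²) = ((25935 - 299)/(-116 - 299))/((-98 - 1)²) = (25636/(-415))/((-99)²) = -1/415*25636/9801 = -25636/415*1/9801 = -25636/4067415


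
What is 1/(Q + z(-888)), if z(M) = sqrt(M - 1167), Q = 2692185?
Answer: 179479/483190671752 - I*sqrt(2055)/7247860076280 ≈ 3.7145e-7 - 6.2546e-12*I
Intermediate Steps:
z(M) = sqrt(-1167 + M)
1/(Q + z(-888)) = 1/(2692185 + sqrt(-1167 - 888)) = 1/(2692185 + sqrt(-2055)) = 1/(2692185 + I*sqrt(2055))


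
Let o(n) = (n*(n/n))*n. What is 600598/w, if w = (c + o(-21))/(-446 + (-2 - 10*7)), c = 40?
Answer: -8408372/13 ≈ -6.4680e+5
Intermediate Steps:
o(n) = n² (o(n) = (n*1)*n = n*n = n²)
w = -13/14 (w = (40 + (-21)²)/(-446 + (-2 - 10*7)) = (40 + 441)/(-446 + (-2 - 70)) = 481/(-446 - 72) = 481/(-518) = 481*(-1/518) = -13/14 ≈ -0.92857)
600598/w = 600598/(-13/14) = 600598*(-14/13) = -8408372/13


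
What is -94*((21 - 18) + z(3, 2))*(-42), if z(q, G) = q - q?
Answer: 11844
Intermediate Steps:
z(q, G) = 0
-94*((21 - 18) + z(3, 2))*(-42) = -94*((21 - 18) + 0)*(-42) = -94*(3 + 0)*(-42) = -94*3*(-42) = -282*(-42) = 11844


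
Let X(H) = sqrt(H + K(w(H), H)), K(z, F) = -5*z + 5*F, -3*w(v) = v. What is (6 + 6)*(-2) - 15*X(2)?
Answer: -24 - 5*sqrt(138) ≈ -82.737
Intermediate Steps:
w(v) = -v/3
X(H) = sqrt(69)*sqrt(H)/3 (X(H) = sqrt(H + (-(-5)*H/3 + 5*H)) = sqrt(H + (5*H/3 + 5*H)) = sqrt(H + 20*H/3) = sqrt(23*H/3) = sqrt(69)*sqrt(H)/3)
(6 + 6)*(-2) - 15*X(2) = (6 + 6)*(-2) - 5*sqrt(69)*sqrt(2) = 12*(-2) - 5*sqrt(138) = -24 - 5*sqrt(138)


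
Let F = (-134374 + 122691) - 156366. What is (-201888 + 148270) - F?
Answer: 114431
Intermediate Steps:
F = -168049 (F = -11683 - 156366 = -168049)
(-201888 + 148270) - F = (-201888 + 148270) - 1*(-168049) = -53618 + 168049 = 114431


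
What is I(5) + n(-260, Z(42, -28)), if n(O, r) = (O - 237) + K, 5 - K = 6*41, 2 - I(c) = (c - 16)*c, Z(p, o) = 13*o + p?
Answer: -681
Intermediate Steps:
Z(p, o) = p + 13*o
I(c) = 2 - c*(-16 + c) (I(c) = 2 - (c - 16)*c = 2 - (-16 + c)*c = 2 - c*(-16 + c))
K = -241 (K = 5 - 6*41 = 5 - 1*246 = 5 - 246 = -241)
n(O, r) = -478 + O (n(O, r) = (O - 237) - 241 = (-237 + O) - 241 = -478 + O)
I(5) + n(-260, Z(42, -28)) = (2 - 1*5**2 + 16*5) + (-478 - 260) = (2 - 1*25 + 80) - 738 = (2 - 25 + 80) - 738 = 57 - 738 = -681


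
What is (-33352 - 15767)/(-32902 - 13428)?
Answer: 49119/46330 ≈ 1.0602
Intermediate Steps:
(-33352 - 15767)/(-32902 - 13428) = -49119/(-46330) = -49119*(-1/46330) = 49119/46330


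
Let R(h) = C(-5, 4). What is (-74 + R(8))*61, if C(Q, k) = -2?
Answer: -4636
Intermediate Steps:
R(h) = -2
(-74 + R(8))*61 = (-74 - 2)*61 = -76*61 = -4636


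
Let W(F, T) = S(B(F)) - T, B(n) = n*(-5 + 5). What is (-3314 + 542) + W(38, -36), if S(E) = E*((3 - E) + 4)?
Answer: -2736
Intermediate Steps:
B(n) = 0 (B(n) = n*0 = 0)
S(E) = E*(7 - E)
W(F, T) = -T (W(F, T) = 0*(7 - 1*0) - T = 0*(7 + 0) - T = 0*7 - T = 0 - T = -T)
(-3314 + 542) + W(38, -36) = (-3314 + 542) - 1*(-36) = -2772 + 36 = -2736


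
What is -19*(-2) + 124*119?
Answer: 14794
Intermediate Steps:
-19*(-2) + 124*119 = 38 + 14756 = 14794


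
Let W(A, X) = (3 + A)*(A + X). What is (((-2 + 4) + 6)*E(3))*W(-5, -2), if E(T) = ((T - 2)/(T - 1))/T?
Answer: 56/3 ≈ 18.667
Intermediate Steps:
E(T) = (-2 + T)/(T*(-1 + T)) (E(T) = ((-2 + T)/(-1 + T))/T = (-2 + T)/(T*(-1 + T)))
(((-2 + 4) + 6)*E(3))*W(-5, -2) = (((-2 + 4) + 6)*((-2 + 3)/(3*(-1 + 3))))*((-5)² + 3*(-5) + 3*(-2) - 5*(-2)) = ((2 + 6)*((⅓)*1/2))*(25 - 15 - 6 + 10) = (8*((⅓)*(½)*1))*14 = (8*(⅙))*14 = (4/3)*14 = 56/3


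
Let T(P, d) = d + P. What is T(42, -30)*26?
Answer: 312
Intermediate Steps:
T(P, d) = P + d
T(42, -30)*26 = (42 - 30)*26 = 12*26 = 312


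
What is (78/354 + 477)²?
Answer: 792760336/3481 ≈ 2.2774e+5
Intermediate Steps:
(78/354 + 477)² = (78*(1/354) + 477)² = (13/59 + 477)² = (28156/59)² = 792760336/3481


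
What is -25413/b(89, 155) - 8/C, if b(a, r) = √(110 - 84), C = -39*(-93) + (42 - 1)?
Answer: -2/917 - 25413*√26/26 ≈ -4983.9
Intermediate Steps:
C = 3668 (C = 3627 + 41 = 3668)
b(a, r) = √26
-25413/b(89, 155) - 8/C = -25413*√26/26 - 8/3668 = -25413*√26/26 - 8*1/3668 = -25413*√26/26 - 2/917 = -2/917 - 25413*√26/26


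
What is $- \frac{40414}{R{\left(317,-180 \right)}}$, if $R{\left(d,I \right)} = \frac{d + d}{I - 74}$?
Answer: $\frac{5132578}{317} \approx 16191.0$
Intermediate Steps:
$R{\left(d,I \right)} = \frac{2 d}{-74 + I}$
$- \frac{40414}{R{\left(317,-180 \right)}} = - \frac{40414}{2 \cdot 317 \frac{1}{-74 - 180}} = - \frac{40414}{2 \cdot 317 \frac{1}{-254}} = - \frac{40414}{2 \cdot 317 \left(- \frac{1}{254}\right)} = - \frac{40414}{- \frac{317}{127}} = \left(-40414\right) \left(- \frac{127}{317}\right) = \frac{5132578}{317}$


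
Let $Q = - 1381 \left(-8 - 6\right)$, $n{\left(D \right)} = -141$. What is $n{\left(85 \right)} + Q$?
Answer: $19193$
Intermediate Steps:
$Q = 19334$ ($Q = - 1381 \left(-8 - 6\right) = \left(-1381\right) \left(-14\right) = 19334$)
$n{\left(85 \right)} + Q = -141 + 19334 = 19193$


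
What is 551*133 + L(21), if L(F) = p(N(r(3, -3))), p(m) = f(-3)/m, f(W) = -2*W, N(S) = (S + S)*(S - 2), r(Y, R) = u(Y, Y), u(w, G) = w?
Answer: 73284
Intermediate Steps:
r(Y, R) = Y
N(S) = 2*S*(-2 + S) (N(S) = (2*S)*(-2 + S) = 2*S*(-2 + S))
p(m) = 6/m (p(m) = (-2*(-3))/m = 6/m)
L(F) = 1 (L(F) = 6/((2*3*(-2 + 3))) = 6/((2*3*1)) = 6/6 = 6*(1/6) = 1)
551*133 + L(21) = 551*133 + 1 = 73283 + 1 = 73284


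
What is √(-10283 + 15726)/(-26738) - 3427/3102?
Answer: -3427/3102 - √5443/26738 ≈ -1.1075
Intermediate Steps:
√(-10283 + 15726)/(-26738) - 3427/3102 = √5443*(-1/26738) - 3427*1/3102 = -√5443/26738 - 3427/3102 = -3427/3102 - √5443/26738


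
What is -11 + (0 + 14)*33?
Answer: 451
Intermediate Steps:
-11 + (0 + 14)*33 = -11 + 14*33 = -11 + 462 = 451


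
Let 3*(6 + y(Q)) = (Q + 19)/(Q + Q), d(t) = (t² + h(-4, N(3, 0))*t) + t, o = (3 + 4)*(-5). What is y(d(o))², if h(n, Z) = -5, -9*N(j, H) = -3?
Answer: 570158884/16769025 ≈ 34.001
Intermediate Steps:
N(j, H) = ⅓ (N(j, H) = -⅑*(-3) = ⅓)
o = -35 (o = 7*(-5) = -35)
d(t) = t² - 4*t (d(t) = (t² - 5*t) + t = t² - 4*t)
y(Q) = -6 + (19 + Q)/(6*Q) (y(Q) = -6 + ((Q + 19)/(Q + Q))/3 = -6 + ((19 + Q)/((2*Q)))/3 = -6 + ((19 + Q)*(1/(2*Q)))/3 = -6 + ((19 + Q)/(2*Q))/3 = -6 + (19 + Q)/(6*Q))
y(d(o))² = ((19 - (-1225)*(-4 - 35))/(6*((-35*(-4 - 35)))))² = ((19 - (-1225)*(-39))/(6*((-35*(-39)))))² = ((⅙)*(19 - 35*1365)/1365)² = ((⅙)*(1/1365)*(19 - 47775))² = ((⅙)*(1/1365)*(-47756))² = (-23878/4095)² = 570158884/16769025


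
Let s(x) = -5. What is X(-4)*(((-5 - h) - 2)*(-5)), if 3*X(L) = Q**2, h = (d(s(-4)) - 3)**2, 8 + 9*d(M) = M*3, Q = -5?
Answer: 383375/243 ≈ 1577.7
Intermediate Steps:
d(M) = -8/9 + M/3 (d(M) = -8/9 + (M*3)/9 = -8/9 + (3*M)/9 = -8/9 + M/3)
h = 2500/81 (h = ((-8/9 + (1/3)*(-5)) - 3)**2 = ((-8/9 - 5/3) - 3)**2 = (-23/9 - 3)**2 = (-50/9)**2 = 2500/81 ≈ 30.864)
X(L) = 25/3 (X(L) = (1/3)*(-5)**2 = (1/3)*25 = 25/3)
X(-4)*(((-5 - h) - 2)*(-5)) = 25*(((-5 - 1*2500/81) - 2)*(-5))/3 = 25*(((-5 - 2500/81) - 2)*(-5))/3 = 25*((-2905/81 - 2)*(-5))/3 = 25*(-3067/81*(-5))/3 = (25/3)*(15335/81) = 383375/243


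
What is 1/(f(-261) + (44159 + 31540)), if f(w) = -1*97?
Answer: 1/75602 ≈ 1.3227e-5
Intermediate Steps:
f(w) = -97
1/(f(-261) + (44159 + 31540)) = 1/(-97 + (44159 + 31540)) = 1/(-97 + 75699) = 1/75602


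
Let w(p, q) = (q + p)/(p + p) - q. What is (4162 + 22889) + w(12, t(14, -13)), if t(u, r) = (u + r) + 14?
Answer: 216297/8 ≈ 27037.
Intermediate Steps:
t(u, r) = 14 + r + u (t(u, r) = (r + u) + 14 = 14 + r + u)
w(p, q) = -q + (p + q)/(2*p) (w(p, q) = (p + q)/((2*p)) - q = (p + q)*(1/(2*p)) - q = (p + q)/(2*p) - q = -q + (p + q)/(2*p))
(4162 + 22889) + w(12, t(14, -13)) = (4162 + 22889) + (½ - (14 - 13 + 14) + (½)*(14 - 13 + 14)/12) = 27051 + (½ - 1*15 + (½)*15*(1/12)) = 27051 + (½ - 15 + 5/8) = 27051 - 111/8 = 216297/8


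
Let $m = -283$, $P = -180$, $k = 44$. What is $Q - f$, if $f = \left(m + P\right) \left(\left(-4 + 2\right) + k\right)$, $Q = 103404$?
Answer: $122850$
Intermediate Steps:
$f = -19446$ ($f = \left(-283 - 180\right) \left(\left(-4 + 2\right) + 44\right) = - 463 \left(-2 + 44\right) = \left(-463\right) 42 = -19446$)
$Q - f = 103404 - -19446 = 103404 + 19446 = 122850$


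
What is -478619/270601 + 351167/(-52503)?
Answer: -3247434452/383982819 ≈ -8.4572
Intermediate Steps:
-478619/270601 + 351167/(-52503) = -478619*1/270601 + 351167*(-1/52503) = -478619/270601 - 9491/1419 = -3247434452/383982819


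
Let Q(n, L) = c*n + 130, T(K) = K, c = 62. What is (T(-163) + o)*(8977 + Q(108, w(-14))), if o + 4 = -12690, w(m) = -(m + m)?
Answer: -203179171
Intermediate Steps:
w(m) = -2*m
Q(n, L) = 130 + 62*n (Q(n, L) = 62*n + 130 = 130 + 62*n)
o = -12694 (o = -4 - 12690 = -12694)
(T(-163) + o)*(8977 + Q(108, w(-14))) = (-163 - 12694)*(8977 + (130 + 62*108)) = -12857*(8977 + (130 + 6696)) = -12857*(8977 + 6826) = -12857*15803 = -203179171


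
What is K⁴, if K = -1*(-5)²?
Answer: 390625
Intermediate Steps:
K = -25 (K = -1*25 = -25)
K⁴ = (-25)⁴ = 390625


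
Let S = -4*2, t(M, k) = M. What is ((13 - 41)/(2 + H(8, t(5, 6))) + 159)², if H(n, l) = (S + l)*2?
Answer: 27556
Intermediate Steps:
S = -8
H(n, l) = -16 + 2*l (H(n, l) = (-8 + l)*2 = -16 + 2*l)
((13 - 41)/(2 + H(8, t(5, 6))) + 159)² = ((13 - 41)/(2 + (-16 + 2*5)) + 159)² = (-28/(2 + (-16 + 10)) + 159)² = (-28/(2 - 6) + 159)² = (-28/(-4) + 159)² = (-28*(-¼) + 159)² = (7 + 159)² = 166² = 27556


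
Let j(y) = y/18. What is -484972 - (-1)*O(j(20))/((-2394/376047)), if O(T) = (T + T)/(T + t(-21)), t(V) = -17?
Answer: -1317609234/2717 ≈ -4.8495e+5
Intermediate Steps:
j(y) = y/18 (j(y) = y*(1/18) = y/18)
O(T) = 2*T/(-17 + T) (O(T) = (T + T)/(T - 17) = (2*T)/(-17 + T) = 2*T/(-17 + T))
-484972 - (-1)*O(j(20))/((-2394/376047)) = -484972 - (-1)*(2*((1/18)*20)/(-17 + (1/18)*20))/((-2394/376047)) = -484972 - (-1)*(2*(10/9)/(-17 + 10/9))/((-2394*1/376047)) = -484972 - (-1)*(2*(10/9)/(-143/9))/(-38/5969) = -484972 - (-1)*(2*(10/9)*(-9/143))*(-5969/38) = -484972 - (-1)*(-20/143*(-5969/38)) = -484972 - (-1)*59690/2717 = -484972 - 1*(-59690/2717) = -484972 + 59690/2717 = -1317609234/2717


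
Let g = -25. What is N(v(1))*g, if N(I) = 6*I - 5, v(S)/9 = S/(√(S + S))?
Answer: 125 - 675*√2 ≈ -829.59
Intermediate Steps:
v(S) = 9*√2*√S/2 (v(S) = 9*(S/(√(S + S))) = 9*(S/(√(2*S))) = 9*(S/((√2*√S))) = 9*(S*(√2/(2*√S))) = 9*(√2*√S/2) = 9*√2*√S/2)
N(I) = -5 + 6*I
N(v(1))*g = (-5 + 6*(9*√2*√1/2))*(-25) = (-5 + 6*((9/2)*√2*1))*(-25) = (-5 + 6*(9*√2/2))*(-25) = (-5 + 27*√2)*(-25) = 125 - 675*√2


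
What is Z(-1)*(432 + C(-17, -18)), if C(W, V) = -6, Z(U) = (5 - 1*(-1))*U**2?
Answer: 2556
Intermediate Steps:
Z(U) = 6*U**2 (Z(U) = (5 + 1)*U**2 = 6*U**2)
Z(-1)*(432 + C(-17, -18)) = (6*(-1)**2)*(432 - 6) = (6*1)*426 = 6*426 = 2556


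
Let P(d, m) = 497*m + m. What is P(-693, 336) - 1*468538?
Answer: -301210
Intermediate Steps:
P(d, m) = 498*m
P(-693, 336) - 1*468538 = 498*336 - 1*468538 = 167328 - 468538 = -301210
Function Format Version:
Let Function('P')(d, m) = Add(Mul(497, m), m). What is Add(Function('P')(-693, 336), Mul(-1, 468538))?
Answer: -301210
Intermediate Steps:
Function('P')(d, m) = Mul(498, m)
Add(Function('P')(-693, 336), Mul(-1, 468538)) = Add(Mul(498, 336), Mul(-1, 468538)) = Add(167328, -468538) = -301210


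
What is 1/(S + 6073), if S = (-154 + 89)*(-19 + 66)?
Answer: 1/3018 ≈ 0.00033135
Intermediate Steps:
S = -3055 (S = -65*47 = -3055)
1/(S + 6073) = 1/(-3055 + 6073) = 1/3018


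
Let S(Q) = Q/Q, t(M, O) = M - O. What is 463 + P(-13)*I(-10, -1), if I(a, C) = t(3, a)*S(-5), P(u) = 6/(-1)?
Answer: 385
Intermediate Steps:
P(u) = -6 (P(u) = 6*(-1) = -6)
S(Q) = 1
I(a, C) = 3 - a (I(a, C) = (3 - a)*1 = 3 - a)
463 + P(-13)*I(-10, -1) = 463 - 6*(3 - 1*(-10)) = 463 - 6*(3 + 10) = 463 - 6*13 = 463 - 78 = 385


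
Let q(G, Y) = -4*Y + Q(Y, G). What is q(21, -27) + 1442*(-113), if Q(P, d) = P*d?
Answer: -163405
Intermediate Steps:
q(G, Y) = -4*Y + G*Y (q(G, Y) = -4*Y + Y*G = -4*Y + G*Y)
q(21, -27) + 1442*(-113) = -27*(-4 + 21) + 1442*(-113) = -27*17 - 162946 = -459 - 162946 = -163405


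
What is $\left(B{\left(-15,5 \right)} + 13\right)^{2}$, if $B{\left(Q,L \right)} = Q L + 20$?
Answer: $1764$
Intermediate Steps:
$B{\left(Q,L \right)} = 20 + L Q$ ($B{\left(Q,L \right)} = L Q + 20 = 20 + L Q$)
$\left(B{\left(-15,5 \right)} + 13\right)^{2} = \left(\left(20 + 5 \left(-15\right)\right) + 13\right)^{2} = \left(\left(20 - 75\right) + 13\right)^{2} = \left(-55 + 13\right)^{2} = \left(-42\right)^{2} = 1764$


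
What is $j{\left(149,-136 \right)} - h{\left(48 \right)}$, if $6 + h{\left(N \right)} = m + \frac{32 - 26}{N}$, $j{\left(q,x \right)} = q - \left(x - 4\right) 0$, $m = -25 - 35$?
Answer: $\frac{1719}{8} \approx 214.88$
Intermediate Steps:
$m = -60$ ($m = -25 - 35 = -60$)
$j{\left(q,x \right)} = q$ ($j{\left(q,x \right)} = q - \left(-4 + x\right) 0 = q - 0 = q + 0 = q$)
$h{\left(N \right)} = -66 + \frac{6}{N}$ ($h{\left(N \right)} = -6 - \left(60 - \frac{32 - 26}{N}\right) = -6 - \left(60 - \frac{6}{N}\right) = -66 + \frac{6}{N}$)
$j{\left(149,-136 \right)} - h{\left(48 \right)} = 149 - \left(-66 + \frac{6}{48}\right) = 149 - \left(-66 + 6 \cdot \frac{1}{48}\right) = 149 - \left(-66 + \frac{1}{8}\right) = 149 - - \frac{527}{8} = 149 + \frac{527}{8} = \frac{1719}{8}$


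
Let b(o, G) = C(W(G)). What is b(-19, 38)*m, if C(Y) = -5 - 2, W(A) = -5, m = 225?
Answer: -1575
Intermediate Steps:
C(Y) = -7
b(o, G) = -7
b(-19, 38)*m = -7*225 = -1575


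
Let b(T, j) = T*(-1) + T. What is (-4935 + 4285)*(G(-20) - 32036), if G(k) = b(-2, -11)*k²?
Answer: 20823400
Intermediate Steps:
b(T, j) = 0 (b(T, j) = -T + T = 0)
G(k) = 0 (G(k) = 0*k² = 0)
(-4935 + 4285)*(G(-20) - 32036) = (-4935 + 4285)*(0 - 32036) = -650*(-32036) = 20823400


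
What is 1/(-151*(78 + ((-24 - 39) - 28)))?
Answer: 1/1963 ≈ 0.00050942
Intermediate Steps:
1/(-151*(78 + ((-24 - 39) - 28))) = 1/(-151*(78 + (-63 - 28))) = 1/(-151*(78 - 91)) = 1/(-151*(-13)) = 1/1963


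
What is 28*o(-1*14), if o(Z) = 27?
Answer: 756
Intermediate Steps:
28*o(-1*14) = 28*27 = 756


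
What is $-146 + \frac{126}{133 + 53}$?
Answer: $- \frac{4505}{31} \approx -145.32$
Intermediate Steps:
$-146 + \frac{126}{133 + 53} = -146 + \frac{126}{186} = -146 + 126 \cdot \frac{1}{186} = -146 + \frac{21}{31} = - \frac{4505}{31}$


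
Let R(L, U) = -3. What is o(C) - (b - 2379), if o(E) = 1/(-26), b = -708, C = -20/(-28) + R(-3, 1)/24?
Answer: 80261/26 ≈ 3087.0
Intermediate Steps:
C = 33/56 (C = -20/(-28) - 3/24 = -20*(-1/28) - 3*1/24 = 5/7 - 1/8 = 33/56 ≈ 0.58929)
o(E) = -1/26
o(C) - (b - 2379) = -1/26 - (-708 - 2379) = -1/26 - 1*(-3087) = -1/26 + 3087 = 80261/26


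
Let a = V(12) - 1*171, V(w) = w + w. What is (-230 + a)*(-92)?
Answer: 34684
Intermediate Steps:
V(w) = 2*w
a = -147 (a = 2*12 - 1*171 = 24 - 171 = -147)
(-230 + a)*(-92) = (-230 - 147)*(-92) = -377*(-92) = 34684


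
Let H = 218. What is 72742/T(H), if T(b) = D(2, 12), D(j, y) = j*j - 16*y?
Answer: -36371/94 ≈ -386.93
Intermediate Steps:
D(j, y) = j² - 16*y
T(b) = -188 (T(b) = 2² - 16*12 = 4 - 192 = -188)
72742/T(H) = 72742/(-188) = 72742*(-1/188) = -36371/94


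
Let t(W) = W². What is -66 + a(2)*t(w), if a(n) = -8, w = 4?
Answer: -194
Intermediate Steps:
-66 + a(2)*t(w) = -66 - 8*4² = -66 - 8*16 = -66 - 128 = -194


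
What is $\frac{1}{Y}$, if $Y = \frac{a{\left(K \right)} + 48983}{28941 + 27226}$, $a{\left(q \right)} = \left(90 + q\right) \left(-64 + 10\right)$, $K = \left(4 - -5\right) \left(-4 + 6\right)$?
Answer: $\frac{56167}{43151} \approx 1.3016$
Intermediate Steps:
$K = 18$ ($K = \left(4 + 5\right) 2 = 9 \cdot 2 = 18$)
$a{\left(q \right)} = -4860 - 54 q$ ($a{\left(q \right)} = \left(90 + q\right) \left(-54\right) = -4860 - 54 q$)
$Y = \frac{43151}{56167}$ ($Y = \frac{\left(-4860 - 972\right) + 48983}{28941 + 27226} = \frac{\left(-4860 - 972\right) + 48983}{56167} = \left(-5832 + 48983\right) \frac{1}{56167} = 43151 \cdot \frac{1}{56167} = \frac{43151}{56167} \approx 0.76826$)
$\frac{1}{Y} = \frac{1}{\frac{43151}{56167}} = \frac{56167}{43151}$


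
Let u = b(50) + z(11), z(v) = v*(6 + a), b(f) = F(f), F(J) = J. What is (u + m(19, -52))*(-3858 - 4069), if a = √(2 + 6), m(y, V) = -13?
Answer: -816481 - 174394*√2 ≈ -1.0631e+6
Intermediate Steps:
b(f) = f
a = 2*√2 (a = √8 = 2*√2 ≈ 2.8284)
z(v) = v*(6 + 2*√2)
u = 116 + 22*√2 (u = 50 + 2*11*(3 + √2) = 50 + (66 + 22*√2) = 116 + 22*√2 ≈ 147.11)
(u + m(19, -52))*(-3858 - 4069) = ((116 + 22*√2) - 13)*(-3858 - 4069) = (103 + 22*√2)*(-7927) = -816481 - 174394*√2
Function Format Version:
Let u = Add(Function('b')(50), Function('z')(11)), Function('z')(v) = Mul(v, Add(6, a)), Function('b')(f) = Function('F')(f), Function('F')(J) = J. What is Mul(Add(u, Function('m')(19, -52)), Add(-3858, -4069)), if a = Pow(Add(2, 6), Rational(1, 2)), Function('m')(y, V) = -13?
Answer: Add(-816481, Mul(-174394, Pow(2, Rational(1, 2)))) ≈ -1.0631e+6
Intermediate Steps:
Function('b')(f) = f
a = Mul(2, Pow(2, Rational(1, 2))) (a = Pow(8, Rational(1, 2)) = Mul(2, Pow(2, Rational(1, 2))) ≈ 2.8284)
Function('z')(v) = Mul(v, Add(6, Mul(2, Pow(2, Rational(1, 2)))))
u = Add(116, Mul(22, Pow(2, Rational(1, 2)))) (u = Add(50, Mul(2, 11, Add(3, Pow(2, Rational(1, 2))))) = Add(50, Add(66, Mul(22, Pow(2, Rational(1, 2))))) = Add(116, Mul(22, Pow(2, Rational(1, 2)))) ≈ 147.11)
Mul(Add(u, Function('m')(19, -52)), Add(-3858, -4069)) = Mul(Add(Add(116, Mul(22, Pow(2, Rational(1, 2)))), -13), Add(-3858, -4069)) = Mul(Add(103, Mul(22, Pow(2, Rational(1, 2)))), -7927) = Add(-816481, Mul(-174394, Pow(2, Rational(1, 2))))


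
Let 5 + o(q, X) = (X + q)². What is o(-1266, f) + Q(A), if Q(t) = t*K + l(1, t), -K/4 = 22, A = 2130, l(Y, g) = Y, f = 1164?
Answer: -177040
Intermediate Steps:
K = -88 (K = -4*22 = -88)
o(q, X) = -5 + (X + q)²
Q(t) = 1 - 88*t (Q(t) = t*(-88) + 1 = -88*t + 1 = 1 - 88*t)
o(-1266, f) + Q(A) = (-5 + (1164 - 1266)²) + (1 - 88*2130) = (-5 + (-102)²) + (1 - 187440) = (-5 + 10404) - 187439 = 10399 - 187439 = -177040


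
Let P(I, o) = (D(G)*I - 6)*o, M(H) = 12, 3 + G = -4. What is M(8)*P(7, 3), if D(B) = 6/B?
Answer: -432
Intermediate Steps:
G = -7 (G = -3 - 4 = -7)
P(I, o) = o*(-6 - 6*I/7) (P(I, o) = ((6/(-7))*I - 6)*o = ((6*(-⅐))*I - 6)*o = (-6*I/7 - 6)*o = (-6 - 6*I/7)*o = o*(-6 - 6*I/7))
M(8)*P(7, 3) = 12*((6/7)*3*(-7 - 1*7)) = 12*((6/7)*3*(-7 - 7)) = 12*((6/7)*3*(-14)) = 12*(-36) = -432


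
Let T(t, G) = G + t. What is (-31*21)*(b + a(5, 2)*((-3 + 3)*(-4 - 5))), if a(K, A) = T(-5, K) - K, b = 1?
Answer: -651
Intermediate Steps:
a(K, A) = -5 (a(K, A) = (K - 5) - K = (-5 + K) - K = -5)
(-31*21)*(b + a(5, 2)*((-3 + 3)*(-4 - 5))) = (-31*21)*(1 - 5*(-3 + 3)*(-4 - 5)) = -651*(1 - 0*(-9)) = -651*(1 - 5*0) = -651*(1 + 0) = -651*1 = -651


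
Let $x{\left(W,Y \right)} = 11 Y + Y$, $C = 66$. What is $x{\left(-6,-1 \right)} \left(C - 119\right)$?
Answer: $636$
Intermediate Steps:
$x{\left(W,Y \right)} = 12 Y$
$x{\left(-6,-1 \right)} \left(C - 119\right) = 12 \left(-1\right) \left(66 - 119\right) = \left(-12\right) \left(-53\right) = 636$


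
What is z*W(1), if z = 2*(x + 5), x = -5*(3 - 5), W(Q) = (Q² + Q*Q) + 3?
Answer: 150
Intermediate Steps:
W(Q) = 3 + 2*Q² (W(Q) = (Q² + Q²) + 3 = 2*Q² + 3 = 3 + 2*Q²)
x = 10 (x = -5*(-2) = 10)
z = 30 (z = 2*(10 + 5) = 2*15 = 30)
z*W(1) = 30*(3 + 2*1²) = 30*(3 + 2*1) = 30*(3 + 2) = 30*5 = 150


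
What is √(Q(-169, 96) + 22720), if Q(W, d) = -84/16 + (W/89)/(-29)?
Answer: √605264515655/5162 ≈ 150.71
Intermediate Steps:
Q(W, d) = -21/4 - W/2581 (Q(W, d) = -84*1/16 + (W*(1/89))*(-1/29) = -21/4 + (W/89)*(-1/29) = -21/4 - W/2581)
√(Q(-169, 96) + 22720) = √((-21/4 - 1/2581*(-169)) + 22720) = √((-21/4 + 169/2581) + 22720) = √(-53525/10324 + 22720) = √(234507755/10324) = √605264515655/5162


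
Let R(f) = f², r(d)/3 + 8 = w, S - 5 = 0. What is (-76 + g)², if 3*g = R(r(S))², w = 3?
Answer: 282206401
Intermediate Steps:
S = 5 (S = 5 + 0 = 5)
r(d) = -15 (r(d) = -24 + 3*3 = -24 + 9 = -15)
g = 16875 (g = ((-15)²)²/3 = (⅓)*225² = (⅓)*50625 = 16875)
(-76 + g)² = (-76 + 16875)² = 16799² = 282206401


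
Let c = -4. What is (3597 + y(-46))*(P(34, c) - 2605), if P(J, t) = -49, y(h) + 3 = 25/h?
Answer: -219351773/23 ≈ -9.5370e+6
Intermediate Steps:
y(h) = -3 + 25/h
(3597 + y(-46))*(P(34, c) - 2605) = (3597 + (-3 + 25/(-46)))*(-49 - 2605) = (3597 + (-3 + 25*(-1/46)))*(-2654) = (3597 + (-3 - 25/46))*(-2654) = (3597 - 163/46)*(-2654) = (165299/46)*(-2654) = -219351773/23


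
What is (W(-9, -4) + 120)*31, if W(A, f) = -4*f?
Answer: 4216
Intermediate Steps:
(W(-9, -4) + 120)*31 = (-4*(-4) + 120)*31 = (16 + 120)*31 = 136*31 = 4216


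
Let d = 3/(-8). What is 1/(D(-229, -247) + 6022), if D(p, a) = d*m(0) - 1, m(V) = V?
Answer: 1/6021 ≈ 0.00016609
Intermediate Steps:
d = -3/8 (d = 3*(-⅛) = -3/8 ≈ -0.37500)
D(p, a) = -1 (D(p, a) = -3/8*0 - 1 = 0 - 1 = -1)
1/(D(-229, -247) + 6022) = 1/(-1 + 6022) = 1/6021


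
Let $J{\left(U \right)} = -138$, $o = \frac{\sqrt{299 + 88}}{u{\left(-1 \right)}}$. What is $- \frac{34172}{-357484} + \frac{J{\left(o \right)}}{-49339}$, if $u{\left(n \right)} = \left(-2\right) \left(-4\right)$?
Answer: $\frac{433836275}{4409475769} \approx 0.098387$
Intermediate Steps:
$u{\left(n \right)} = 8$
$o = \frac{3 \sqrt{43}}{8}$ ($o = \frac{\sqrt{299 + 88}}{8} = \sqrt{387} \cdot \frac{1}{8} = 3 \sqrt{43} \cdot \frac{1}{8} = \frac{3 \sqrt{43}}{8} \approx 2.459$)
$- \frac{34172}{-357484} + \frac{J{\left(o \right)}}{-49339} = - \frac{34172}{-357484} - \frac{138}{-49339} = \left(-34172\right) \left(- \frac{1}{357484}\right) - - \frac{138}{49339} = \frac{8543}{89371} + \frac{138}{49339} = \frac{433836275}{4409475769}$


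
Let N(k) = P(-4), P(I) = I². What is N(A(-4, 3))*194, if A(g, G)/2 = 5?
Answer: 3104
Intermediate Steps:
A(g, G) = 10 (A(g, G) = 2*5 = 10)
N(k) = 16 (N(k) = (-4)² = 16)
N(A(-4, 3))*194 = 16*194 = 3104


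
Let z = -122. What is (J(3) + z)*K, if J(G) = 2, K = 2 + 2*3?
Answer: -960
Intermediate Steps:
K = 8 (K = 2 + 6 = 8)
(J(3) + z)*K = (2 - 122)*8 = -120*8 = -960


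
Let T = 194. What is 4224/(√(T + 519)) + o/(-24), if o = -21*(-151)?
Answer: -1057/8 + 4224*√713/713 ≈ 26.065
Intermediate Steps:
o = 3171
4224/(√(T + 519)) + o/(-24) = 4224/(√(194 + 519)) + 3171/(-24) = 4224/(√713) + 3171*(-1/24) = 4224*(√713/713) - 1057/8 = 4224*√713/713 - 1057/8 = -1057/8 + 4224*√713/713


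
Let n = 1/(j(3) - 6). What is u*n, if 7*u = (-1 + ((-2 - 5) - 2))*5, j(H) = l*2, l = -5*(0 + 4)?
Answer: 25/161 ≈ 0.15528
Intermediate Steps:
l = -20 (l = -5*4 = -20)
j(H) = -40 (j(H) = -20*2 = -40)
u = -50/7 (u = ((-1 + ((-2 - 5) - 2))*5)/7 = ((-1 + (-7 - 2))*5)/7 = ((-1 - 9)*5)/7 = (-10*5)/7 = (1/7)*(-50) = -50/7 ≈ -7.1429)
n = -1/46 (n = 1/(-40 - 6) = 1/(-46) = -1/46 ≈ -0.021739)
u*n = -50/7*(-1/46) = 25/161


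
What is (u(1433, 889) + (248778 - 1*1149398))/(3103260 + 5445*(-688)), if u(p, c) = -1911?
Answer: 902531/642900 ≈ 1.4038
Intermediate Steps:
(u(1433, 889) + (248778 - 1*1149398))/(3103260 + 5445*(-688)) = (-1911 + (248778 - 1*1149398))/(3103260 + 5445*(-688)) = (-1911 + (248778 - 1149398))/(3103260 - 3746160) = (-1911 - 900620)/(-642900) = -902531*(-1/642900) = 902531/642900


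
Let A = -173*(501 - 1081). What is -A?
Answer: -100340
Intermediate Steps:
A = 100340 (A = -173*(-580) = 100340)
-A = -1*100340 = -100340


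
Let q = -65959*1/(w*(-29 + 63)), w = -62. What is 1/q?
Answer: 2108/65959 ≈ 0.031959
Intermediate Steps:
q = 65959/2108 (q = -65959*(-1/(62*(-29 + 63))) = -65959/(34*(-62)) = -65959/(-2108) = -65959*(-1/2108) = 65959/2108 ≈ 31.290)
1/q = 1/(65959/2108) = 2108/65959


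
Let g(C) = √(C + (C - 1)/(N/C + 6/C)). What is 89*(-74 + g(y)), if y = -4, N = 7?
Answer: -6586 + 356*I*√26/13 ≈ -6586.0 + 139.63*I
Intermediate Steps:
g(C) = √(C + C*(-1 + C)/13) (g(C) = √(C + (C - 1)/(7/C + 6/C)) = √(C + (-1 + C)/((13/C))) = √(C + (-1 + C)*(C/13)) = √(C + C*(-1 + C)/13))
89*(-74 + g(y)) = 89*(-74 + √13*√(-4*(12 - 4))/13) = 89*(-74 + √13*√(-4*8)/13) = 89*(-74 + √13*√(-32)/13) = 89*(-74 + √13*(4*I*√2)/13) = 89*(-74 + 4*I*√26/13) = -6586 + 356*I*√26/13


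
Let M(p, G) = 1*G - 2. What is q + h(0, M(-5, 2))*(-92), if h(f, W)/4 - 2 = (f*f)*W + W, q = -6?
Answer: -742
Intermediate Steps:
M(p, G) = -2 + G (M(p, G) = G - 2 = -2 + G)
h(f, W) = 8 + 4*W + 4*W*f² (h(f, W) = 8 + 4*((f*f)*W + W) = 8 + 4*(f²*W + W) = 8 + 4*(W*f² + W) = 8 + 4*(W + W*f²) = 8 + (4*W + 4*W*f²) = 8 + 4*W + 4*W*f²)
q + h(0, M(-5, 2))*(-92) = -6 + (8 + 4*(-2 + 2) + 4*(-2 + 2)*0²)*(-92) = -6 + (8 + 4*0 + 4*0*0)*(-92) = -6 + (8 + 0 + 0)*(-92) = -6 + 8*(-92) = -6 - 736 = -742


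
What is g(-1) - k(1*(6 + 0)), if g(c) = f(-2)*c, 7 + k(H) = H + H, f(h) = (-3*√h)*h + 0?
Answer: -5 - 6*I*√2 ≈ -5.0 - 8.4853*I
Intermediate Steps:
f(h) = -3*h^(3/2) (f(h) = -3*h^(3/2) + 0 = -3*h^(3/2))
k(H) = -7 + 2*H (k(H) = -7 + (H + H) = -7 + 2*H)
g(c) = 6*I*c*√2 (g(c) = (-(-6)*I*√2)*c = (6*I*√2)*c = 6*I*c*√2)
g(-1) - k(1*(6 + 0)) = 6*I*(-1)*√2 - (-7 + 2*(1*(6 + 0))) = -6*I*√2 - (-7 + 2*(1*6)) = -6*I*√2 - (-7 + 2*6) = -6*I*√2 - (-7 + 12) = -6*I*√2 - 1*5 = -6*I*√2 - 5 = -5 - 6*I*√2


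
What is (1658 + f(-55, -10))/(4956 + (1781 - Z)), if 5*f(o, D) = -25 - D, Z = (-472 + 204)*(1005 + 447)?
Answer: 1655/395873 ≈ 0.0041806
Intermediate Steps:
Z = -389136 (Z = -268*1452 = -389136)
f(o, D) = -5 - D/5 (f(o, D) = (-25 - D)/5 = -5 - D/5)
(1658 + f(-55, -10))/(4956 + (1781 - Z)) = (1658 + (-5 - 1/5*(-10)))/(4956 + (1781 - 1*(-389136))) = (1658 + (-5 + 2))/(4956 + (1781 + 389136)) = (1658 - 3)/(4956 + 390917) = 1655/395873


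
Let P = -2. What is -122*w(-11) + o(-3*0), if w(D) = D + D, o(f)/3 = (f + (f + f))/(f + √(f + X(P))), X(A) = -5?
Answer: 2684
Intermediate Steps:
o(f) = 9*f/(f + √(-5 + f)) (o(f) = 3*((f + (f + f))/(f + √(f - 5))) = 3*((f + 2*f)/(f + √(-5 + f))) = 3*((3*f)/(f + √(-5 + f))) = 3*(3*f/(f + √(-5 + f))) = 9*f/(f + √(-5 + f)))
w(D) = 2*D
-122*w(-11) + o(-3*0) = -244*(-11) + 9*(-3*0)/(-3*0 + √(-5 - 3*0)) = -122*(-22) + 9*0/(0 + √(-5 + 0)) = 2684 + 9*0/(0 + √(-5)) = 2684 + 9*0/(0 + I*√5) = 2684 + 9*0/(I*√5) = 2684 + 9*0*(-I*√5/5) = 2684 + 0 = 2684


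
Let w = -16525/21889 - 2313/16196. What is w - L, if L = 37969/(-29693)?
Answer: 4010214944635/10526591447092 ≈ 0.38096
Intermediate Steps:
L = -37969/29693 (L = 37969*(-1/29693) = -37969/29693 ≈ -1.2787)
w = -318268157/354514244 (w = -16525*1/21889 - 2313*1/16196 = -16525/21889 - 2313/16196 = -318268157/354514244 ≈ -0.89776)
w - L = -318268157/354514244 - 1*(-37969/29693) = -318268157/354514244 + 37969/29693 = 4010214944635/10526591447092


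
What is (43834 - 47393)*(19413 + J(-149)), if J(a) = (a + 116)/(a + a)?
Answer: -20589195813/298 ≈ -6.9091e+7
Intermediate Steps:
J(a) = (116 + a)/(2*a) (J(a) = (116 + a)/((2*a)) = (116 + a)*(1/(2*a)) = (116 + a)/(2*a))
(43834 - 47393)*(19413 + J(-149)) = (43834 - 47393)*(19413 + (1/2)*(116 - 149)/(-149)) = -3559*(19413 + (1/2)*(-1/149)*(-33)) = -3559*(19413 + 33/298) = -3559*5785107/298 = -20589195813/298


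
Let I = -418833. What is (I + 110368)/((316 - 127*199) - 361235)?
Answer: 308465/386192 ≈ 0.79873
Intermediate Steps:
(I + 110368)/((316 - 127*199) - 361235) = (-418833 + 110368)/((316 - 127*199) - 361235) = -308465/((316 - 25273) - 361235) = -308465/(-24957 - 361235) = -308465/(-386192) = -308465*(-1/386192) = 308465/386192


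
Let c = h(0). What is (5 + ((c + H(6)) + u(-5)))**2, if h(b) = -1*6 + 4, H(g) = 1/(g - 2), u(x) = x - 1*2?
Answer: 225/16 ≈ 14.063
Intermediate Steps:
u(x) = -2 + x (u(x) = x - 2 = -2 + x)
H(g) = 1/(-2 + g)
h(b) = -2 (h(b) = -6 + 4 = -2)
c = -2
(5 + ((c + H(6)) + u(-5)))**2 = (5 + ((-2 + 1/(-2 + 6)) + (-2 - 5)))**2 = (5 + ((-2 + 1/4) - 7))**2 = (5 + (-7/4 - 7))**2 = (5 - 35/4)**2 = (-15/4)**2 = 225/16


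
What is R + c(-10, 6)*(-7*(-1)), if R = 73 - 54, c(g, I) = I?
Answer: 61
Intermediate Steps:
R = 19
R + c(-10, 6)*(-7*(-1)) = 19 + 6*(-7*(-1)) = 19 + 6*7 = 19 + 42 = 61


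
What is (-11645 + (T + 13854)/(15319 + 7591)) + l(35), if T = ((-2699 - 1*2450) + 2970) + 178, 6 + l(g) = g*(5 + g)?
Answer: -234838557/22910 ≈ -10250.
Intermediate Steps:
l(g) = -6 + g*(5 + g)
T = -2001 (T = ((-2699 - 2450) + 2970) + 178 = (-5149 + 2970) + 178 = -2179 + 178 = -2001)
(-11645 + (T + 13854)/(15319 + 7591)) + l(35) = (-11645 + (-2001 + 13854)/(15319 + 7591)) + (-6 + 35² + 5*35) = (-11645 + 11853/22910) + (-6 + 1225 + 175) = (-11645 + 11853*(1/22910)) + 1394 = (-11645 + 11853/22910) + 1394 = -266775097/22910 + 1394 = -234838557/22910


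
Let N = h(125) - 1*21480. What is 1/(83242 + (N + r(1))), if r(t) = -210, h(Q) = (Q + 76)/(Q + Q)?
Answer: 250/15388201 ≈ 1.6246e-5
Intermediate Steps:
h(Q) = (76 + Q)/(2*Q) (h(Q) = (76 + Q)/((2*Q)) = (76 + Q)*(1/(2*Q)) = (76 + Q)/(2*Q))
N = -5369799/250 (N = (½)*(76 + 125)/125 - 1*21480 = (½)*(1/125)*201 - 21480 = 201/250 - 21480 = -5369799/250 ≈ -21479.)
1/(83242 + (N + r(1))) = 1/(83242 + (-5369799/250 - 210)) = 1/(83242 - 5422299/250) = 1/(15388201/250) = 250/15388201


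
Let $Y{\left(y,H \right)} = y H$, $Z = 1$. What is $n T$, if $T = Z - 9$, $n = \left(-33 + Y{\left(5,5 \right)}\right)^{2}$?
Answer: $-512$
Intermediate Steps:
$Y{\left(y,H \right)} = H y$
$n = 64$ ($n = \left(-33 + 5 \cdot 5\right)^{2} = \left(-33 + 25\right)^{2} = \left(-8\right)^{2} = 64$)
$T = -8$ ($T = 1 - 9 = -8$)
$n T = 64 \left(-8\right) = -512$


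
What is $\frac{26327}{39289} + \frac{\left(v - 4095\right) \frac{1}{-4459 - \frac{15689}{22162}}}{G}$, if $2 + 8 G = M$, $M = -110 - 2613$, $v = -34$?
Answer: $\frac{7061842544406349}{10581636752838675} \approx 0.66737$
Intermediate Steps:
$M = -2723$ ($M = -110 - 2613 = -2723$)
$G = - \frac{2725}{8}$ ($G = - \frac{1}{4} + \frac{1}{8} \left(-2723\right) = - \frac{1}{4} - \frac{2723}{8} = - \frac{2725}{8} \approx -340.63$)
$\frac{26327}{39289} + \frac{\left(v - 4095\right) \frac{1}{-4459 - \frac{15689}{22162}}}{G} = \frac{26327}{39289} + \frac{\left(-34 - 4095\right) \frac{1}{-4459 - \frac{15689}{22162}}}{- \frac{2725}{8}} = 26327 \cdot \frac{1}{39289} + - \frac{4129}{-4459 - \frac{15689}{22162}} \left(- \frac{8}{2725}\right) = \frac{26327}{39289} + - \frac{4129}{-4459 - \frac{15689}{22162}} \left(- \frac{8}{2725}\right) = \frac{26327}{39289} + - \frac{4129}{- \frac{98836047}{22162}} \left(- \frac{8}{2725}\right) = \frac{26327}{39289} + \left(-4129\right) \left(- \frac{22162}{98836047}\right) \left(- \frac{8}{2725}\right) = \frac{26327}{39289} + \frac{91506898}{98836047} \left(- \frac{8}{2725}\right) = \frac{26327}{39289} - \frac{732055184}{269328228075} = \frac{7061842544406349}{10581636752838675}$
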